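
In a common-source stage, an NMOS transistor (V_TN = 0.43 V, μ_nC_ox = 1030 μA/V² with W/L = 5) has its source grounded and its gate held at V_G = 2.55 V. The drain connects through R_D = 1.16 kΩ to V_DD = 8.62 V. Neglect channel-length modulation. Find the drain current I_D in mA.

V_GS = V_G = 2.55 V, so V_ov = 2.55 − 0.43 = 2.12 V.
k_n = μ_nC_ox · (W/L) = 5.15 mA/V².
Assume saturation: I_D = ½ k_n V_ov² = 0.5 × 5.15 × 2.12² = 11.6 mA, giving V_DS = V_DD − I_D R_D = 8.62 − 11.6 × 1.16 = -4.8 V.
But -4.8 V < V_ov = 2.12 V, so the device is actually in triode.
In triode I_D = k_n[V_ov V_DS − ½ V_DS²] and I_D = (V_DD − V_DS)/R_D. Equating: 2.99 V_DS² − 13.66 V_DS + 8.62 = 0, giving V_DS = 0.756 V (the root below V_ov).
I_D = (8.62 − 0.756) / 1.16 = 6.78 mA.

I_D = 6.78 mA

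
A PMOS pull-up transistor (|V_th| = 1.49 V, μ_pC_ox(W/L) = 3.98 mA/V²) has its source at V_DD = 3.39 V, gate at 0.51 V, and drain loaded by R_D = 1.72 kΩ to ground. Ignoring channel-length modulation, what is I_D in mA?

I_D = 1.76 mA

V_SG = V_DD − V_G = 3.39 − 0.51 = 2.88 V, so V_ov = 2.88 − 1.49 = 1.39 V.
Assume saturation: I_D = ½ k_p V_ov² = 0.5 × 3.98 × 1.39² = 3.84 mA, giving V_SD = V_DD − I_D R_D = 3.39 − 3.84 × 1.72 = -3.22 V.
But -3.22 V < V_ov = 1.39 V, so the device is actually in triode.
In triode I_D = k_p[V_ov V_SD − ½ V_SD²] and I_D = (V_DD − V_SD)/R_D. Equating: 3.42 V_SD² − 10.52 V_SD + 3.39 = 0, giving V_SD = 0.366 V (the root below V_ov).
I_D = (3.39 − 0.366) / 1.72 = 1.76 mA.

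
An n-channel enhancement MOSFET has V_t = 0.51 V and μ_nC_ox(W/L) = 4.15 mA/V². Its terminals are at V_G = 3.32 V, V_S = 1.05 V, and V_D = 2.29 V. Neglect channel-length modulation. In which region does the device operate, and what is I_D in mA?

V_GS = V_G − V_S = 3.32 − 1.05 = 2.27 V; V_DS = V_D − V_S = 2.29 − 1.05 = 1.24 V.
V_ov = V_GS − V_t = 2.27 − 0.51 = 1.76 V.
Since V_DS = 1.24 V < V_ov = 1.76 V, the device is in the triode region.
I_D = k_n [V_ov · V_DS − ½ V_DS²] = 4.15 × [1.76 × 1.24 − 0.5 × 1.24²] = 5.87 mA.

Triode; I_D = 5.87 mA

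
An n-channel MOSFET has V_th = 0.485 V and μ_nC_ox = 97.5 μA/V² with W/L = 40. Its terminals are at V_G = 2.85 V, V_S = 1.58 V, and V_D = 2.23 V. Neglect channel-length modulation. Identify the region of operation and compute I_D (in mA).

V_GS = V_G − V_S = 2.85 − 1.58 = 1.27 V; V_DS = V_D − V_S = 2.23 − 1.58 = 0.65 V.
k_n = μ_nC_ox · (W/L) = 3.9 mA/V².
V_ov = V_GS − V_th = 1.27 − 0.485 = 0.785 V.
Since V_DS = 0.65 V < V_ov = 0.785 V, the device is in the triode region.
I_D = k_n [V_ov · V_DS − ½ V_DS²] = 3.9 × [0.785 × 0.65 − 0.5 × 0.65²] = 1.17 mA.

Triode; I_D = 1.17 mA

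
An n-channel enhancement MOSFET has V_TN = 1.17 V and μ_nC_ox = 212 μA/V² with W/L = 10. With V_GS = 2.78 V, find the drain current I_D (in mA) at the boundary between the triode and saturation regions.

I_D = 2.75 mA

At the boundary V_DS = V_ov = V_GS − V_TN = 2.78 − 1.17 = 1.61 V.
k_n = μ_nC_ox · (W/L) = 2.12 mA/V².
I_D = ½ k_n V_ov² = 0.5 × 2.12 × 1.61² = 2.75 mA.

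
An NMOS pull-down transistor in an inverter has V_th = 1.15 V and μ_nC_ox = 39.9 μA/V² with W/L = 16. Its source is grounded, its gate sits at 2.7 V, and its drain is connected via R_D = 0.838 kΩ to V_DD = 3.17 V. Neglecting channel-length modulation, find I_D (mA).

V_GS = V_G = 2.7 V, so V_ov = 2.7 − 1.15 = 1.55 V.
k_n = μ_nC_ox · (W/L) = 0.6384 mA/V².
Assume saturation: I_D = ½ k_n V_ov² = 0.5 × 0.6384 × 1.55² = 0.767 mA, giving V_DS = V_DD − I_D R_D = 3.17 − 0.767 × 0.838 = 2.53 V.
V_DS = 2.53 V ≥ V_ov = 1.55 V, confirming saturation.

I_D = 0.767 mA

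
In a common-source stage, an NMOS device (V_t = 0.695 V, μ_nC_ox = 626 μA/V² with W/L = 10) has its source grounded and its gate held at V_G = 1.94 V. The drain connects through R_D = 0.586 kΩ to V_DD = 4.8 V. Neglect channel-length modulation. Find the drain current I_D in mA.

I_D = 4.85 mA

V_GS = V_G = 1.94 V, so V_ov = 1.94 − 0.695 = 1.25 V.
k_n = μ_nC_ox · (W/L) = 6.26 mA/V².
Assume saturation: I_D = ½ k_n V_ov² = 0.5 × 6.26 × 1.25² = 4.85 mA, giving V_DS = V_DD − I_D R_D = 4.8 − 4.85 × 0.586 = 1.96 V.
V_DS = 1.96 V ≥ V_ov = 1.25 V, confirming saturation.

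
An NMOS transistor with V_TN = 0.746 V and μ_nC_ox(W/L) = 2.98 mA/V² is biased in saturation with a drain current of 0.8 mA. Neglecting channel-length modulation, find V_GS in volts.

In saturation I_D = ½ k_n (V_GS − V_TN)², so V_GS − V_TN = √(2 I_D / k_n) = √(2 × 0.8 / 2.98) = 0.733 V.
V_GS = 0.746 + 0.733 = 1.48 V.

V_GS = 1.48 V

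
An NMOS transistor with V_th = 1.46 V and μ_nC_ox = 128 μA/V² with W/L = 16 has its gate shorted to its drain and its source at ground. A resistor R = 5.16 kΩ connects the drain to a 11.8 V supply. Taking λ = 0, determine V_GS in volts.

V_GS = 2.77 V

With gate tied to drain, V_GS = V_DS ≥ V_GS − V_th, so the device is in saturation.
k_n = μ_nC_ox · (W/L) = 2.048 mA/V².
KCL at the drain: ½ k_n (V_GS − V_th)² = (V_DD − V_GS)/R.
Let x = V_GS − 1.46. Then 5.28 x² + x − 10.34 = 0, giving x = 1.31 V (positive root), so V_GS = 2.77 V.
I_D = (V_DD − V_GS)/R = (11.8 − 2.77) / 5.16 = 1.75 mA.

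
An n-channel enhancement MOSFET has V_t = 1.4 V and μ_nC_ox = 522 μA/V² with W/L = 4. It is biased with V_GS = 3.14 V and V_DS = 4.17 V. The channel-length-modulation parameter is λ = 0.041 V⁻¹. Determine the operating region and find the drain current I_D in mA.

k_n = μ_nC_ox · (W/L) = 2.088 mA/V².
V_ov = V_GS − V_t = 3.14 − 1.4 = 1.74 V.
Since V_DS = 4.17 V ≥ V_ov = 1.74 V, the device is in saturation.
I_D = ½ k_n V_ov² (1 + λ V_DS) = 0.5 × 2.088 × 1.74² × (1 + 0.041 × 4.17) = 3.7 mA.

Saturation; I_D = 3.70 mA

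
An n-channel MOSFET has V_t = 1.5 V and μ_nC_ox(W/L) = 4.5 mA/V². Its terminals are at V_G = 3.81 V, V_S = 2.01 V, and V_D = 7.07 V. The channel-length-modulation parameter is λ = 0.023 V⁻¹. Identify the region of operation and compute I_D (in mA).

Saturation; I_D = 0.226 mA

V_GS = V_G − V_S = 3.81 − 2.01 = 1.8 V; V_DS = V_D − V_S = 7.07 − 2.01 = 5.06 V.
V_ov = V_GS − V_t = 1.8 − 1.5 = 0.3 V.
Since V_DS = 5.06 V ≥ V_ov = 0.3 V, the device is in saturation.
I_D = ½ k_n V_ov² (1 + λ V_DS) = 0.5 × 4.5 × 0.3² × (1 + 0.023 × 5.06) = 0.226 mA.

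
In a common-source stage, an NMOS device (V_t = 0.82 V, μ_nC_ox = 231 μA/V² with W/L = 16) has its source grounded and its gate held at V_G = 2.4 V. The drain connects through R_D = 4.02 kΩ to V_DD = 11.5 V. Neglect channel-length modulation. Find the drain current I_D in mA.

I_D = 2.72 mA

V_GS = V_G = 2.4 V, so V_ov = 2.4 − 0.82 = 1.58 V.
k_n = μ_nC_ox · (W/L) = 3.696 mA/V².
Assume saturation: I_D = ½ k_n V_ov² = 0.5 × 3.696 × 1.58² = 4.61 mA, giving V_DS = V_DD − I_D R_D = 11.5 − 4.61 × 4.02 = -7.05 V.
But -7.05 V < V_ov = 1.58 V, so the device is actually in triode.
In triode I_D = k_n[V_ov V_DS − ½ V_DS²] and I_D = (V_DD − V_DS)/R_D. Equating: 7.43 V_DS² − 24.48 V_DS + 11.5 = 0, giving V_DS = 0.568 V (the root below V_ov).
I_D = (11.5 − 0.568) / 4.02 = 2.72 mA.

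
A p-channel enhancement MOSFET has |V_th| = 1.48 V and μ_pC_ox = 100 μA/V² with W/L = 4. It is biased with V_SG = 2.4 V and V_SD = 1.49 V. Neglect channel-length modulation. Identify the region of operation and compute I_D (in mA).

Saturation; I_D = 0.169 mA

k_p = μ_pC_ox · (W/L) = 0.4 mA/V².
V_ov = V_SG − |V_th| = 2.4 − 1.48 = 0.92 V.
Since V_SD = 1.49 V ≥ V_ov = 0.92 V, the device is in saturation.
I_D = ½ k_p V_ov² = 0.5 × 0.4 × 0.92² = 0.169 mA.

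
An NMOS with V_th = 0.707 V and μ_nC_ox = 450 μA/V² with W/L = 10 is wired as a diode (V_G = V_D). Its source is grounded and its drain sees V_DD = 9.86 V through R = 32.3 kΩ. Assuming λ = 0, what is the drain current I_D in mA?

With gate tied to drain, V_GS = V_DS ≥ V_GS − V_th, so the device is in saturation.
k_n = μ_nC_ox · (W/L) = 4.5 mA/V².
KCL at the drain: ½ k_n (V_GS − V_th)² = (V_DD − V_GS)/R.
Let x = V_GS − 0.707. Then 72.7 x² + x − 9.153 = 0, giving x = 0.348 V (positive root), so V_GS = 1.06 V.
I_D = (V_DD − V_GS)/R = (9.86 − 1.06) / 32.3 = 0.273 mA.

I_D = 0.273 mA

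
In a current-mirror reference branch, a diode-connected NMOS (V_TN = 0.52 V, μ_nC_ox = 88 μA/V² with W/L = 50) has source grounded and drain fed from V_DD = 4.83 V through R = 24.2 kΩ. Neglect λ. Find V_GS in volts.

V_GS = 0.795 V

With gate tied to drain, V_GS = V_DS ≥ V_GS − V_TN, so the device is in saturation.
k_n = μ_nC_ox · (W/L) = 4.4 mA/V².
KCL at the drain: ½ k_n (V_GS − V_TN)² = (V_DD − V_GS)/R.
Let x = V_GS − 0.52. Then 53.2 x² + x − 4.31 = 0, giving x = 0.275 V (positive root), so V_GS = 0.795 V.
I_D = (V_DD − V_GS)/R = (4.83 − 0.795) / 24.2 = 0.167 mA.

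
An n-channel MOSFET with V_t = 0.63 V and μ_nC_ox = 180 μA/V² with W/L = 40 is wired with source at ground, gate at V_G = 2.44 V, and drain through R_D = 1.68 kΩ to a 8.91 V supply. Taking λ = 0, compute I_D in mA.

I_D = 5.04 mA

V_GS = V_G = 2.44 V, so V_ov = 2.44 − 0.63 = 1.81 V.
k_n = μ_nC_ox · (W/L) = 7.2 mA/V².
Assume saturation: I_D = ½ k_n V_ov² = 0.5 × 7.2 × 1.81² = 11.8 mA, giving V_DS = V_DD − I_D R_D = 8.91 − 11.8 × 1.68 = -10.9 V.
But -10.9 V < V_ov = 1.81 V, so the device is actually in triode.
In triode I_D = k_n[V_ov V_DS − ½ V_DS²] and I_D = (V_DD − V_DS)/R_D. Equating: 6.05 V_DS² − 22.89 V_DS + 8.91 = 0, giving V_DS = 0.44 V (the root below V_ov).
I_D = (8.91 − 0.44) / 1.68 = 5.04 mA.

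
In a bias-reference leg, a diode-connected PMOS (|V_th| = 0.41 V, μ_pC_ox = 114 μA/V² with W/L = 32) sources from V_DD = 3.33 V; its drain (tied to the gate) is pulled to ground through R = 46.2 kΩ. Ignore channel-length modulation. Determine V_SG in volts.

V_SG = 0.590 V

With gate tied to drain, V_SG = V_SD ≥ V_SG − |V_th|, so the device is in saturation.
k_p = μ_pC_ox · (W/L) = 3.648 mA/V².
KCL at the drain: ½ k_p (V_SG − |V_th|)² = (V_DD − V_SG)/R.
Let x = V_SG − 0.41. Then 84.3 x² + x − 2.92 = 0, giving x = 0.18 V (positive root), so V_SG = 0.59 V.
I_D = (V_DD − V_SG)/R = (3.33 − 0.59) / 46.2 = 0.0593 mA.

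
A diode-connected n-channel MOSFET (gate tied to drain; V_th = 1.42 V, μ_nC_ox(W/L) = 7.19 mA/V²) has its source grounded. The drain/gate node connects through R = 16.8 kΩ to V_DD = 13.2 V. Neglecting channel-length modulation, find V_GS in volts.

V_GS = 1.85 V

With gate tied to drain, V_GS = V_DS ≥ V_GS − V_th, so the device is in saturation.
KCL at the drain: ½ k_n (V_GS − V_th)² = (V_DD − V_GS)/R.
Let x = V_GS − 1.42. Then 60.4 x² + x − 11.78 = 0, giving x = 0.433 V (positive root), so V_GS = 1.85 V.
I_D = (V_DD − V_GS)/R = (13.2 − 1.85) / 16.8 = 0.675 mA.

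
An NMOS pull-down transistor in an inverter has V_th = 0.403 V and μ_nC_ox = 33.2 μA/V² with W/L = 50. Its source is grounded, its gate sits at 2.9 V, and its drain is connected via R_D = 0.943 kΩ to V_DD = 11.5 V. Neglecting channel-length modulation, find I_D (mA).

V_GS = V_G = 2.9 V, so V_ov = 2.9 − 0.403 = 2.5 V.
k_n = μ_nC_ox · (W/L) = 1.66 mA/V².
Assume saturation: I_D = ½ k_n V_ov² = 0.5 × 1.66 × 2.5² = 5.18 mA, giving V_DS = V_DD − I_D R_D = 11.5 − 5.18 × 0.943 = 6.62 V.
V_DS = 6.62 V ≥ V_ov = 2.5 V, confirming saturation.

I_D = 5.18 mA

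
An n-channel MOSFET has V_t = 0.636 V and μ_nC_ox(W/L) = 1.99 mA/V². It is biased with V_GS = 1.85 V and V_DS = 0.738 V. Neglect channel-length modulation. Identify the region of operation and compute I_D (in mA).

Triode; I_D = 1.24 mA

V_ov = V_GS − V_t = 1.85 − 0.636 = 1.21 V.
Since V_DS = 0.738 V < V_ov = 1.21 V, the device is in the triode region.
I_D = k_n [V_ov · V_DS − ½ V_DS²] = 1.99 × [1.21 × 0.738 − 0.5 × 0.738²] = 1.24 mA.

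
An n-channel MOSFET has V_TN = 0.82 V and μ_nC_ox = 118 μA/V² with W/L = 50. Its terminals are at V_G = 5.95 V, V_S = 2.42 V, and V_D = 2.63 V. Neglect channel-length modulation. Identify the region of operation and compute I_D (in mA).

Triode; I_D = 3.23 mA

V_GS = V_G − V_S = 5.95 − 2.42 = 3.53 V; V_DS = V_D − V_S = 2.63 − 2.42 = 0.21 V.
k_n = μ_nC_ox · (W/L) = 5.9 mA/V².
V_ov = V_GS − V_TN = 3.53 − 0.82 = 2.71 V.
Since V_DS = 0.21 V < V_ov = 2.71 V, the device is in the triode region.
I_D = k_n [V_ov · V_DS − ½ V_DS²] = 5.9 × [2.71 × 0.21 − 0.5 × 0.21²] = 3.23 mA.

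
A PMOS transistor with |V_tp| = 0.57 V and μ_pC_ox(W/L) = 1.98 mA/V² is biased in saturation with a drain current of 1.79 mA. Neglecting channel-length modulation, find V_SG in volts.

V_SG = 1.91 V

In saturation I_D = ½ k_p (V_SG − |V_tp|)², so V_SG − |V_tp| = √(2 I_D / k_p) = √(2 × 1.79 / 1.98) = 1.34 V.
V_SG = 0.57 + 1.34 = 1.91 V.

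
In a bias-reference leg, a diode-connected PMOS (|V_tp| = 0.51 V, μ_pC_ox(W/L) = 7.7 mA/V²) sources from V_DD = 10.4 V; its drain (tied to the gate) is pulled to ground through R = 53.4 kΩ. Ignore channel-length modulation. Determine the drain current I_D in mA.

I_D = 0.181 mA

With gate tied to drain, V_SG = V_SD ≥ V_SG − |V_tp|, so the device is in saturation.
KCL at the drain: ½ k_p (V_SG − |V_tp|)² = (V_DD − V_SG)/R.
Let x = V_SG − 0.51. Then 206 x² + x − 9.89 = 0, giving x = 0.217 V (positive root), so V_SG = 0.727 V.
I_D = (V_DD − V_SG)/R = (10.4 − 0.727) / 53.4 = 0.181 mA.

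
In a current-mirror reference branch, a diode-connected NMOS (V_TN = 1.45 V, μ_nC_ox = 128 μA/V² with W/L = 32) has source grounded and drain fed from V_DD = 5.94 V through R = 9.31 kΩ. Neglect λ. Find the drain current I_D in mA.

I_D = 0.433 mA

With gate tied to drain, V_GS = V_DS ≥ V_GS − V_TN, so the device is in saturation.
k_n = μ_nC_ox · (W/L) = 4.096 mA/V².
KCL at the drain: ½ k_n (V_GS − V_TN)² = (V_DD − V_GS)/R.
Let x = V_GS − 1.45. Then 19.1 x² + x − 4.49 = 0, giving x = 0.46 V (positive root), so V_GS = 1.91 V.
I_D = (V_DD − V_GS)/R = (5.94 − 1.91) / 9.31 = 0.433 mA.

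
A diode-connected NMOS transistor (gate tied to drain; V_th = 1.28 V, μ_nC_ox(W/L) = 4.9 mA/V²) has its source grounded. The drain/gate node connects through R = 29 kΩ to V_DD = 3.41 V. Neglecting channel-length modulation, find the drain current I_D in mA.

I_D = 0.0677 mA

With gate tied to drain, V_GS = V_DS ≥ V_GS − V_th, so the device is in saturation.
KCL at the drain: ½ k_n (V_GS − V_th)² = (V_DD − V_GS)/R.
Let x = V_GS − 1.28. Then 71.1 x² + x − 2.13 = 0, giving x = 0.166 V (positive root), so V_GS = 1.45 V.
I_D = (V_DD − V_GS)/R = (3.41 − 1.45) / 29 = 0.0677 mA.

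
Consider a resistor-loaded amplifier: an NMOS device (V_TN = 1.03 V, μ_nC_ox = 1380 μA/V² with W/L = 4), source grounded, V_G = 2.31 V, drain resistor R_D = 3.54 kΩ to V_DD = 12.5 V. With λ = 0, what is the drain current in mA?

I_D = 3.35 mA

V_GS = V_G = 2.31 V, so V_ov = 2.31 − 1.03 = 1.28 V.
k_n = μ_nC_ox · (W/L) = 5.52 mA/V².
Assume saturation: I_D = ½ k_n V_ov² = 0.5 × 5.52 × 1.28² = 4.52 mA, giving V_DS = V_DD − I_D R_D = 12.5 − 4.52 × 3.54 = -3.51 V.
But -3.51 V < V_ov = 1.28 V, so the device is actually in triode.
In triode I_D = k_n[V_ov V_DS − ½ V_DS²] and I_D = (V_DD − V_DS)/R_D. Equating: 9.77 V_DS² − 26.01 V_DS + 12.5 = 0, giving V_DS = 0.629 V (the root below V_ov).
I_D = (12.5 − 0.629) / 3.54 = 3.35 mA.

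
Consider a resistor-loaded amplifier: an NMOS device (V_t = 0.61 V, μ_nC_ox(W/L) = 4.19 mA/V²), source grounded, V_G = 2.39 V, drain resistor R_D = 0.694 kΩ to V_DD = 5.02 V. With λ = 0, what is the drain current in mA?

V_GS = V_G = 2.39 V, so V_ov = 2.39 − 0.61 = 1.78 V.
Assume saturation: I_D = ½ k_n V_ov² = 0.5 × 4.19 × 1.78² = 6.64 mA, giving V_DS = V_DD − I_D R_D = 5.02 − 6.64 × 0.694 = 0.413 V.
But 0.413 V < V_ov = 1.78 V, so the device is actually in triode.
In triode I_D = k_n[V_ov V_DS − ½ V_DS²] and I_D = (V_DD − V_DS)/R_D. Equating: 1.45 V_DS² − 6.176 V_DS + 5.02 = 0, giving V_DS = 1.1 V (the root below V_ov).
I_D = (5.02 − 1.1) / 0.694 = 5.66 mA.

I_D = 5.66 mA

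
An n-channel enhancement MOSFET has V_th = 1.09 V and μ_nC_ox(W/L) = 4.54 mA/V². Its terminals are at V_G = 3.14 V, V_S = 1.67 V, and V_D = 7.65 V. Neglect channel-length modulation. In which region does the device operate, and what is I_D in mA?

Saturation; I_D = 0.328 mA

V_GS = V_G − V_S = 3.14 − 1.67 = 1.47 V; V_DS = V_D − V_S = 7.65 − 1.67 = 5.98 V.
V_ov = V_GS − V_th = 1.47 − 1.09 = 0.38 V.
Since V_DS = 5.98 V ≥ V_ov = 0.38 V, the device is in saturation.
I_D = ½ k_n V_ov² = 0.5 × 4.54 × 0.38² = 0.328 mA.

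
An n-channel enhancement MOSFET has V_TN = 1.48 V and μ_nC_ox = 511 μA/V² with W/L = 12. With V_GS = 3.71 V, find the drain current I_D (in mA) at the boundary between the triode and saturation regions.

I_D = 15.2 mA

At the boundary V_DS = V_ov = V_GS − V_TN = 3.71 − 1.48 = 2.23 V.
k_n = μ_nC_ox · (W/L) = 6.132 mA/V².
I_D = ½ k_n V_ov² = 0.5 × 6.132 × 2.23² = 15.2 mA.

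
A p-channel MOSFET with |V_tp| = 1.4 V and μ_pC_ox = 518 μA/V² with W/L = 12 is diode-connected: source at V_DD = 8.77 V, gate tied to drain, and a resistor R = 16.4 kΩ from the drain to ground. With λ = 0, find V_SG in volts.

V_SG = 1.77 V

With gate tied to drain, V_SG = V_SD ≥ V_SG − |V_tp|, so the device is in saturation.
k_p = μ_pC_ox · (W/L) = 6.216 mA/V².
KCL at the drain: ½ k_p (V_SG − |V_tp|)² = (V_DD − V_SG)/R.
Let x = V_SG − 1.4. Then 51 x² + x − 7.37 = 0, giving x = 0.371 V (positive root), so V_SG = 1.77 V.
I_D = (V_DD − V_SG)/R = (8.77 − 1.77) / 16.4 = 0.427 mA.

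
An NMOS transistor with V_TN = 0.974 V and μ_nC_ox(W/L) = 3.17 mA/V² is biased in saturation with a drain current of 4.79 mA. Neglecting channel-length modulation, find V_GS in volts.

V_GS = 2.71 V

In saturation I_D = ½ k_n (V_GS − V_TN)², so V_GS − V_TN = √(2 I_D / k_n) = √(2 × 4.79 / 3.17) = 1.74 V.
V_GS = 0.974 + 1.74 = 2.71 V.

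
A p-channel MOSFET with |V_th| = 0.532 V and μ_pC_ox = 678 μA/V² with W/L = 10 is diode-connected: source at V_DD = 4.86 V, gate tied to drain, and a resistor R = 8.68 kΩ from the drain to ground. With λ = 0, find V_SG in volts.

V_SG = 0.899 V

With gate tied to drain, V_SG = V_SD ≥ V_SG − |V_th|, so the device is in saturation.
k_p = μ_pC_ox · (W/L) = 6.78 mA/V².
KCL at the drain: ½ k_p (V_SG − |V_th|)² = (V_DD − V_SG)/R.
Let x = V_SG − 0.532. Then 29.4 x² + x − 4.328 = 0, giving x = 0.367 V (positive root), so V_SG = 0.899 V.
I_D = (V_DD − V_SG)/R = (4.86 − 0.899) / 8.68 = 0.456 mA.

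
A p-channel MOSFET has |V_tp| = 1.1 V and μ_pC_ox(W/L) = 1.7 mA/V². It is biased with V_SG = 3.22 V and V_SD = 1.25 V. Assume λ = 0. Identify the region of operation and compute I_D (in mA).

V_ov = V_SG − |V_tp| = 3.22 − 1.1 = 2.12 V.
Since V_SD = 1.25 V < V_ov = 2.12 V, the device is in the triode region.
I_D = k_p [V_ov · V_SD − ½ V_SD²] = 1.7 × [2.12 × 1.25 − 0.5 × 1.25²] = 3.18 mA.

Triode; I_D = 3.18 mA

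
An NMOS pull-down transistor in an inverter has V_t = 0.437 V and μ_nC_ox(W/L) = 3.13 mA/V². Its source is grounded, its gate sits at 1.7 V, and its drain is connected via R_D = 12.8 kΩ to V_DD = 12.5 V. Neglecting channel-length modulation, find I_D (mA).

I_D = 0.955 mA

V_GS = V_G = 1.7 V, so V_ov = 1.7 − 0.437 = 1.26 V.
Assume saturation: I_D = ½ k_n V_ov² = 0.5 × 3.13 × 1.26² = 2.5 mA, giving V_DS = V_DD − I_D R_D = 12.5 − 2.5 × 12.8 = -19.5 V.
But -19.5 V < V_ov = 1.26 V, so the device is actually in triode.
In triode I_D = k_n[V_ov V_DS − ½ V_DS²] and I_D = (V_DD − V_DS)/R_D. Equating: 20 V_DS² − 51.6 V_DS + 12.5 = 0, giving V_DS = 0.271 V (the root below V_ov).
I_D = (12.5 − 0.271) / 12.8 = 0.955 mA.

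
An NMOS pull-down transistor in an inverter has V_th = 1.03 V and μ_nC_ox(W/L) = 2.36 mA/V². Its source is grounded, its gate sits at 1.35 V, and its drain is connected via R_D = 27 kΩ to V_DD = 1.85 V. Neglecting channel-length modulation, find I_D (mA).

I_D = 0.0647 mA

V_GS = V_G = 1.35 V, so V_ov = 1.35 − 1.03 = 0.32 V.
Assume saturation: I_D = ½ k_n V_ov² = 0.5 × 2.36 × 0.32² = 0.121 mA, giving V_DS = V_DD − I_D R_D = 1.85 − 0.121 × 27 = -1.41 V.
But -1.41 V < V_ov = 0.32 V, so the device is actually in triode.
In triode I_D = k_n[V_ov V_DS − ½ V_DS²] and I_D = (V_DD − V_DS)/R_D. Equating: 31.9 V_DS² − 21.39 V_DS + 1.85 = 0, giving V_DS = 0.102 V (the root below V_ov).
I_D = (1.85 − 0.102) / 27 = 0.0647 mA.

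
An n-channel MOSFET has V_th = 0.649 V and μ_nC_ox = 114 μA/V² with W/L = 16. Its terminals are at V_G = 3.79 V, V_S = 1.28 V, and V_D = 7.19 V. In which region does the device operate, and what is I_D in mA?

Saturation; I_D = 3.16 mA

V_GS = V_G − V_S = 3.79 − 1.28 = 2.51 V; V_DS = V_D − V_S = 7.19 − 1.28 = 5.91 V.
k_n = μ_nC_ox · (W/L) = 1.824 mA/V².
V_ov = V_GS − V_th = 2.51 − 0.649 = 1.86 V.
Since V_DS = 5.91 V ≥ V_ov = 1.86 V, the device is in saturation.
I_D = ½ k_n V_ov² = 0.5 × 1.824 × 1.86² = 3.16 mA.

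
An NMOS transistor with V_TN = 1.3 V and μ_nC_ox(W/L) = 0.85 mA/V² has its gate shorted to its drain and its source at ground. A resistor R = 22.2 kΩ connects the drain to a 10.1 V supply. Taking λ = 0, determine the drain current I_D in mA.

With gate tied to drain, V_GS = V_DS ≥ V_GS − V_TN, so the device is in saturation.
KCL at the drain: ½ k_n (V_GS − V_TN)² = (V_DD − V_GS)/R.
Let x = V_GS − 1.3. Then 9.43 x² + x − 8.8 = 0, giving x = 0.914 V (positive root), so V_GS = 2.21 V.
I_D = (V_DD − V_GS)/R = (10.1 − 2.21) / 22.2 = 0.355 mA.

I_D = 0.355 mA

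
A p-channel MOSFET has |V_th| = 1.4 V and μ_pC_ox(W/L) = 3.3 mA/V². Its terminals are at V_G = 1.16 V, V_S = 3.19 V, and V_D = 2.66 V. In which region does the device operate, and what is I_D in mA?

V_SG = V_S − V_G = 3.19 − 1.16 = 2.03 V; V_SD = V_S − V_D = 3.19 − 2.66 = 0.53 V.
V_ov = V_SG − |V_th| = 2.03 − 1.4 = 0.63 V.
Since V_SD = 0.53 V < V_ov = 0.63 V, the device is in the triode region.
I_D = k_p [V_ov · V_SD − ½ V_SD²] = 3.3 × [0.63 × 0.53 − 0.5 × 0.53²] = 0.638 mA.

Triode; I_D = 0.638 mA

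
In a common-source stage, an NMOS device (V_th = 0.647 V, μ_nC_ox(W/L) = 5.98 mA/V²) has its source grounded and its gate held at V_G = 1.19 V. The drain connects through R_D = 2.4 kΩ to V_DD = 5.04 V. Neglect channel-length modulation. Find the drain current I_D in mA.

I_D = 0.882 mA

V_GS = V_G = 1.19 V, so V_ov = 1.19 − 0.647 = 0.543 V.
Assume saturation: I_D = ½ k_n V_ov² = 0.5 × 5.98 × 0.543² = 0.882 mA, giving V_DS = V_DD − I_D R_D = 5.04 − 0.882 × 2.4 = 2.92 V.
V_DS = 2.92 V ≥ V_ov = 0.543 V, confirming saturation.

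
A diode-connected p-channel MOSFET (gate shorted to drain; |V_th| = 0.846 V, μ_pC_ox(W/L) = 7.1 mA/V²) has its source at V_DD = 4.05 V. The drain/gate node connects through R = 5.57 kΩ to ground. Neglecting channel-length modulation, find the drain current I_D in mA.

I_D = 0.507 mA

With gate tied to drain, V_SG = V_SD ≥ V_SG − |V_th|, so the device is in saturation.
KCL at the drain: ½ k_p (V_SG − |V_th|)² = (V_DD − V_SG)/R.
Let x = V_SG − 0.846. Then 19.8 x² + x − 3.204 = 0, giving x = 0.378 V (positive root), so V_SG = 1.22 V.
I_D = (V_DD − V_SG)/R = (4.05 − 1.22) / 5.57 = 0.507 mA.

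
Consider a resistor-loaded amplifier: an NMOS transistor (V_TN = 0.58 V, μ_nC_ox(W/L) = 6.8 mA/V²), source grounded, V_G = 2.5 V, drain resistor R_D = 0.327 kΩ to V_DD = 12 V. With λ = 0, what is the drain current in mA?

V_GS = V_G = 2.5 V, so V_ov = 2.5 − 0.58 = 1.92 V.
Assume saturation: I_D = ½ k_n V_ov² = 0.5 × 6.8 × 1.92² = 12.5 mA, giving V_DS = V_DD − I_D R_D = 12 − 12.5 × 0.327 = 7.9 V.
V_DS = 7.9 V ≥ V_ov = 1.92 V, confirming saturation.

I_D = 12.5 mA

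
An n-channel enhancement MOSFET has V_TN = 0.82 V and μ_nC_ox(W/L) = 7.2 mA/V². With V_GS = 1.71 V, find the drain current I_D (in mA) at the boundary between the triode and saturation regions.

At the boundary V_DS = V_ov = V_GS − V_TN = 1.71 − 0.82 = 0.89 V.
I_D = ½ k_n V_ov² = 0.5 × 7.2 × 0.89² = 2.85 mA.

I_D = 2.85 mA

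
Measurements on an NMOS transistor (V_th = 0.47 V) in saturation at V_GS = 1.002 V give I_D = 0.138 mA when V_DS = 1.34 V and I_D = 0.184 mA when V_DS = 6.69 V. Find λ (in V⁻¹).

λ = 0.0680 V⁻¹

With V_GS fixed, I_D ∝ (1 + λ V_DS) in saturation, so I_D2/I_D1 = (1 + λ V_DS2)/(1 + λ V_DS1).
0.184/0.138 = 1.333 = (1 + 6.69 λ)/(1 + 1.34 λ).
Solving: λ (I_D1 V_DS2 − I_D2 V_DS1) = I_D2 − I_D1, so λ = (0.184 − 0.138) / (0.138 × 6.69 − 0.184 × 1.34) = 0.046 / 0.677 = 0.068 V⁻¹.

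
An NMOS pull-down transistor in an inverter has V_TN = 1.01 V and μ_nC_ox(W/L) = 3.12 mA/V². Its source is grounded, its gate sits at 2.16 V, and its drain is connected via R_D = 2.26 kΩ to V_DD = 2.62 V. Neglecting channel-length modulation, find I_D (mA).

I_D = 1.01 mA

V_GS = V_G = 2.16 V, so V_ov = 2.16 − 1.01 = 1.15 V.
Assume saturation: I_D = ½ k_n V_ov² = 0.5 × 3.12 × 1.15² = 2.06 mA, giving V_DS = V_DD − I_D R_D = 2.62 − 2.06 × 2.26 = -2.04 V.
But -2.04 V < V_ov = 1.15 V, so the device is actually in triode.
In triode I_D = k_n[V_ov V_DS − ½ V_DS²] and I_D = (V_DD − V_DS)/R_D. Equating: 3.53 V_DS² − 9.109 V_DS + 2.62 = 0, giving V_DS = 0.33 V (the root below V_ov).
I_D = (2.62 − 0.33) / 2.26 = 1.01 mA.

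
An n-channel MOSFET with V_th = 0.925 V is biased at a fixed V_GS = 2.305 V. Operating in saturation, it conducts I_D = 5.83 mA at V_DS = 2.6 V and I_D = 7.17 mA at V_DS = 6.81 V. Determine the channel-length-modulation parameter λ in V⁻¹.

λ = 0.0636 V⁻¹

With V_GS fixed, I_D ∝ (1 + λ V_DS) in saturation, so I_D2/I_D1 = (1 + λ V_DS2)/(1 + λ V_DS1).
7.17/5.83 = 1.23 = (1 + 6.81 λ)/(1 + 2.6 λ).
Solving: λ (I_D1 V_DS2 − I_D2 V_DS1) = I_D2 − I_D1, so λ = (7.17 − 5.83) / (5.83 × 6.81 − 7.17 × 2.6) = 1.34 / 21.1 = 0.0636 V⁻¹.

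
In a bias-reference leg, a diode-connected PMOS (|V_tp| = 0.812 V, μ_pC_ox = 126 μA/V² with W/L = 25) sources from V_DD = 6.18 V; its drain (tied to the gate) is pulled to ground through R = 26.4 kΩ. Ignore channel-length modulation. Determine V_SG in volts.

V_SG = 1.16 V

With gate tied to drain, V_SG = V_SD ≥ V_SG − |V_tp|, so the device is in saturation.
k_p = μ_pC_ox · (W/L) = 3.15 mA/V².
KCL at the drain: ½ k_p (V_SG − |V_tp|)² = (V_DD − V_SG)/R.
Let x = V_SG − 0.812. Then 41.6 x² + x − 5.368 = 0, giving x = 0.347 V (positive root), so V_SG = 1.16 V.
I_D = (V_DD − V_SG)/R = (6.18 − 1.16) / 26.4 = 0.19 mA.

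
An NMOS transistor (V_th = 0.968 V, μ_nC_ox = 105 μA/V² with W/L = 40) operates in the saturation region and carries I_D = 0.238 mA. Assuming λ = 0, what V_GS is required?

k_n = μ_nC_ox · (W/L) = 4.2 mA/V².
In saturation I_D = ½ k_n (V_GS − V_th)², so V_GS − V_th = √(2 I_D / k_n) = √(2 × 0.238 / 4.2) = 0.337 V.
V_GS = 0.968 + 0.337 = 1.3 V.

V_GS = 1.30 V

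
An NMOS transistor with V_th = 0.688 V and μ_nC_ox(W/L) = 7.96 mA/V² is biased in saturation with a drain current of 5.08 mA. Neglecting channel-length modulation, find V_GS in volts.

V_GS = 1.82 V

In saturation I_D = ½ k_n (V_GS − V_th)², so V_GS − V_th = √(2 I_D / k_n) = √(2 × 5.08 / 7.96) = 1.13 V.
V_GS = 0.688 + 1.13 = 1.82 V.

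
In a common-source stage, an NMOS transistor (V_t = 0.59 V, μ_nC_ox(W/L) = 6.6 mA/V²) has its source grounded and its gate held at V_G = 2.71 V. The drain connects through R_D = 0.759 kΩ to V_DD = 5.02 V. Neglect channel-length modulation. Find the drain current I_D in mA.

V_GS = V_G = 2.71 V, so V_ov = 2.71 − 0.59 = 2.12 V.
Assume saturation: I_D = ½ k_n V_ov² = 0.5 × 6.6 × 2.12² = 14.8 mA, giving V_DS = V_DD − I_D R_D = 5.02 − 14.8 × 0.759 = -6.24 V.
But -6.24 V < V_ov = 2.12 V, so the device is actually in triode.
In triode I_D = k_n[V_ov V_DS − ½ V_DS²] and I_D = (V_DD − V_DS)/R_D. Equating: 2.5 V_DS² − 11.62 V_DS + 5.02 = 0, giving V_DS = 0.482 V (the root below V_ov).
I_D = (5.02 − 0.482) / 0.759 = 5.98 mA.

I_D = 5.98 mA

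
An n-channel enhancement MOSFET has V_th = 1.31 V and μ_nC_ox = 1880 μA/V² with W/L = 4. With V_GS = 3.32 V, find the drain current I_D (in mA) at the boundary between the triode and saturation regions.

I_D = 15.2 mA

At the boundary V_DS = V_ov = V_GS − V_th = 3.32 − 1.31 = 2.01 V.
k_n = μ_nC_ox · (W/L) = 7.52 mA/V².
I_D = ½ k_n V_ov² = 0.5 × 7.52 × 2.01² = 15.2 mA.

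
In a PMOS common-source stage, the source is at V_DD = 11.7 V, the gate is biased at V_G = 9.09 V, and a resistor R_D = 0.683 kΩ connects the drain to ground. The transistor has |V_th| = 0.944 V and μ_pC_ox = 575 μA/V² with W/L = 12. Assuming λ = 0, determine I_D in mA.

I_D = 9.58 mA

V_SG = V_DD − V_G = 11.7 − 9.09 = 2.61 V, so V_ov = 2.61 − 0.944 = 1.67 V.
k_p = μ_pC_ox · (W/L) = 6.9 mA/V².
Assume saturation: I_D = ½ k_p V_ov² = 0.5 × 6.9 × 1.67² = 9.58 mA, giving V_SD = V_DD − I_D R_D = 11.7 − 9.58 × 0.683 = 5.16 V.
V_SD = 5.16 V ≥ V_ov = 1.67 V, confirming saturation.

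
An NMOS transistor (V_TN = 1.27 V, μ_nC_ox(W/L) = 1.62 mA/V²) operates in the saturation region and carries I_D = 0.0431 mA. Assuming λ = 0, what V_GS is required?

V_GS = 1.50 V

In saturation I_D = ½ k_n (V_GS − V_TN)², so V_GS − V_TN = √(2 I_D / k_n) = √(2 × 0.0431 / 1.62) = 0.231 V.
V_GS = 1.27 + 0.231 = 1.5 V.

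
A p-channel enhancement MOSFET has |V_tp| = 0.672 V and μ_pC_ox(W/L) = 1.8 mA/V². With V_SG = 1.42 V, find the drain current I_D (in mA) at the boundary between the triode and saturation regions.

At the boundary V_SD = V_ov = V_SG − |V_tp| = 1.42 − 0.672 = 0.748 V.
I_D = ½ k_p V_ov² = 0.5 × 1.8 × 0.748² = 0.504 mA.

I_D = 0.504 mA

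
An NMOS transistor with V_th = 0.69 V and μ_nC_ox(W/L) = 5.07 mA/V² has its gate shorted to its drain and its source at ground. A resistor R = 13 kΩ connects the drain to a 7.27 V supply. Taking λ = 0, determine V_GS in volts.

With gate tied to drain, V_GS = V_DS ≥ V_GS − V_th, so the device is in saturation.
KCL at the drain: ½ k_n (V_GS − V_th)² = (V_DD − V_GS)/R.
Let x = V_GS − 0.69. Then 33 x² + x − 6.58 = 0, giving x = 0.432 V (positive root), so V_GS = 1.12 V.
I_D = (V_DD − V_GS)/R = (7.27 − 1.12) / 13 = 0.473 mA.

V_GS = 1.12 V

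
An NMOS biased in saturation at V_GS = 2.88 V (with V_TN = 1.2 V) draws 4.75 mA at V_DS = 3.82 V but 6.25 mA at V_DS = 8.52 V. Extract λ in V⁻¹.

With V_GS fixed, I_D ∝ (1 + λ V_DS) in saturation, so I_D2/I_D1 = (1 + λ V_DS2)/(1 + λ V_DS1).
6.25/4.75 = 1.316 = (1 + 8.52 λ)/(1 + 3.82 λ).
Solving: λ (I_D1 V_DS2 − I_D2 V_DS1) = I_D2 − I_D1, so λ = (6.25 − 4.75) / (4.75 × 8.52 − 6.25 × 3.82) = 1.5 / 16.6 = 0.0904 V⁻¹.

λ = 0.0904 V⁻¹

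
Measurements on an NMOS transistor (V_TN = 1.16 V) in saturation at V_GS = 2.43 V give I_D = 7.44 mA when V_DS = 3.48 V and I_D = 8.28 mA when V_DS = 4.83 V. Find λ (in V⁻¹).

With V_GS fixed, I_D ∝ (1 + λ V_DS) in saturation, so I_D2/I_D1 = (1 + λ V_DS2)/(1 + λ V_DS1).
8.28/7.44 = 1.113 = (1 + 4.83 λ)/(1 + 3.48 λ).
Solving: λ (I_D1 V_DS2 − I_D2 V_DS1) = I_D2 − I_D1, so λ = (8.28 − 7.44) / (7.44 × 4.83 − 8.28 × 3.48) = 0.84 / 7.12 = 0.118 V⁻¹.

λ = 0.118 V⁻¹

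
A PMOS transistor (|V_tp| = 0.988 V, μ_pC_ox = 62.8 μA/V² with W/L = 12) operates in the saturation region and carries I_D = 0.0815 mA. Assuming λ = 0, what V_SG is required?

V_SG = 1.45 V

k_p = μ_pC_ox · (W/L) = 0.7536 mA/V².
In saturation I_D = ½ k_p (V_SG − |V_tp|)², so V_SG − |V_tp| = √(2 I_D / k_p) = √(2 × 0.0815 / 0.7536) = 0.465 V.
V_SG = 0.988 + 0.465 = 1.45 V.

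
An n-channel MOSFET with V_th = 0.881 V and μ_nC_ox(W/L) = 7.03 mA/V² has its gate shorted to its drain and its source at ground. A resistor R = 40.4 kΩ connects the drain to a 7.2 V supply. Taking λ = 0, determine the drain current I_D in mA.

I_D = 0.151 mA

With gate tied to drain, V_GS = V_DS ≥ V_GS − V_th, so the device is in saturation.
KCL at the drain: ½ k_n (V_GS − V_th)² = (V_DD − V_GS)/R.
Let x = V_GS − 0.881. Then 142 x² + x − 6.319 = 0, giving x = 0.207 V (positive root), so V_GS = 1.09 V.
I_D = (V_DD − V_GS)/R = (7.2 − 1.09) / 40.4 = 0.151 mA.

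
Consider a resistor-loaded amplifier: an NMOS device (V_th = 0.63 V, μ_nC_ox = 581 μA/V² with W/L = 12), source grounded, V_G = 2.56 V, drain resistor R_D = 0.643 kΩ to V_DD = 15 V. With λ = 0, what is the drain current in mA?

V_GS = V_G = 2.56 V, so V_ov = 2.56 − 0.63 = 1.93 V.
k_n = μ_nC_ox · (W/L) = 6.972 mA/V².
Assume saturation: I_D = ½ k_n V_ov² = 0.5 × 6.972 × 1.93² = 13 mA, giving V_DS = V_DD − I_D R_D = 15 − 13 × 0.643 = 6.65 V.
V_DS = 6.65 V ≥ V_ov = 1.93 V, confirming saturation.

I_D = 13.0 mA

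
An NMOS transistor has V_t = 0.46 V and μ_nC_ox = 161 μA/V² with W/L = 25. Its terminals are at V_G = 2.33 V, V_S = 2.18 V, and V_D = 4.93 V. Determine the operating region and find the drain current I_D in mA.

V_GS = V_G − V_S = 2.33 − 2.18 = 0.15 V; V_DS = V_D − V_S = 4.93 − 2.18 = 2.75 V.
V_GS = 0.15 V < V_t = 0.46 V, so the transistor is in cutoff.

Cutoff; I_D = 0 mA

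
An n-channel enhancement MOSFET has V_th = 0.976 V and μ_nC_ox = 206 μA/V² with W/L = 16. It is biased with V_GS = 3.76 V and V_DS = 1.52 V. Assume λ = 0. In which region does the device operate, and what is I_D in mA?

Triode; I_D = 10.1 mA

k_n = μ_nC_ox · (W/L) = 3.296 mA/V².
V_ov = V_GS − V_th = 3.76 − 0.976 = 2.78 V.
Since V_DS = 1.52 V < V_ov = 2.78 V, the device is in the triode region.
I_D = k_n [V_ov · V_DS − ½ V_DS²] = 3.296 × [2.78 × 1.52 − 0.5 × 1.52²] = 10.1 mA.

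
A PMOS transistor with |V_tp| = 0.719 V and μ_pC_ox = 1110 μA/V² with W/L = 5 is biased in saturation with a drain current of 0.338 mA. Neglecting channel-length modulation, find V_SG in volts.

k_p = μ_pC_ox · (W/L) = 5.55 mA/V².
In saturation I_D = ½ k_p (V_SG − |V_tp|)², so V_SG − |V_tp| = √(2 I_D / k_p) = √(2 × 0.338 / 5.55) = 0.349 V.
V_SG = 0.719 + 0.349 = 1.07 V.

V_SG = 1.07 V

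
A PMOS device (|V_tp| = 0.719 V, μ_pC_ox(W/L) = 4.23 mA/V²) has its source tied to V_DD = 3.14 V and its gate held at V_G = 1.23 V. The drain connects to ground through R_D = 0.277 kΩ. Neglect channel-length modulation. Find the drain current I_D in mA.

V_SG = V_DD − V_G = 3.14 − 1.23 = 1.91 V, so V_ov = 1.91 − 0.719 = 1.19 V.
Assume saturation: I_D = ½ k_p V_ov² = 0.5 × 4.23 × 1.19² = 3 mA, giving V_SD = V_DD − I_D R_D = 3.14 − 3 × 0.277 = 2.31 V.
V_SD = 2.31 V ≥ V_ov = 1.19 V, confirming saturation.

I_D = 3.00 mA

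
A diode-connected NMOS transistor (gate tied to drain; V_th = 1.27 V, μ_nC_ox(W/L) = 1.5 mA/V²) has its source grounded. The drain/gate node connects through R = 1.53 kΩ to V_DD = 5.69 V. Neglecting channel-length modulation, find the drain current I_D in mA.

With gate tied to drain, V_GS = V_DS ≥ V_GS − V_th, so the device is in saturation.
KCL at the drain: ½ k_n (V_GS − V_th)² = (V_DD − V_GS)/R.
Let x = V_GS − 1.27. Then 1.15 x² + x − 4.42 = 0, giving x = 1.57 V (positive root), so V_GS = 2.84 V.
I_D = (V_DD − V_GS)/R = (5.69 − 2.84) / 1.53 = 1.86 mA.

I_D = 1.86 mA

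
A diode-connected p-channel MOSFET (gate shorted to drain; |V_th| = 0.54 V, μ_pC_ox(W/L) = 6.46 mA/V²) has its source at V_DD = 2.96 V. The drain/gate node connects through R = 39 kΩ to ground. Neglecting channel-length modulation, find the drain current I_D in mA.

I_D = 0.0586 mA

With gate tied to drain, V_SG = V_SD ≥ V_SG − |V_th|, so the device is in saturation.
KCL at the drain: ½ k_p (V_SG − |V_th|)² = (V_DD − V_SG)/R.
Let x = V_SG − 0.54. Then 126 x² + x − 2.42 = 0, giving x = 0.135 V (positive root), so V_SG = 0.675 V.
I_D = (V_DD − V_SG)/R = (2.96 − 0.675) / 39 = 0.0586 mA.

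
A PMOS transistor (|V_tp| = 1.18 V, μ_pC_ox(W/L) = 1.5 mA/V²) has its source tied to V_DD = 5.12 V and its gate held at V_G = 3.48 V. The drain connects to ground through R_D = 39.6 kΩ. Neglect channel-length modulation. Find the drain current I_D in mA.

V_SG = V_DD − V_G = 5.12 − 3.48 = 1.64 V, so V_ov = 1.64 − 1.18 = 0.46 V.
Assume saturation: I_D = ½ k_p V_ov² = 0.5 × 1.5 × 0.46² = 0.159 mA, giving V_SD = V_DD − I_D R_D = 5.12 − 0.159 × 39.6 = -1.16 V.
But -1.16 V < V_ov = 0.46 V, so the device is actually in triode.
In triode I_D = k_p[V_ov V_SD − ½ V_SD²] and I_D = (V_DD − V_SD)/R_D. Equating: 29.7 V_SD² − 28.32 V_SD + 5.12 = 0, giving V_SD = 0.242 V (the root below V_ov).
I_D = (5.12 − 0.242) / 39.6 = 0.123 mA.

I_D = 0.123 mA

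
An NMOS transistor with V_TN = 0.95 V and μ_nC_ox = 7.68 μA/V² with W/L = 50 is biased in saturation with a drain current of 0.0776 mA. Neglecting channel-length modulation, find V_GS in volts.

V_GS = 1.59 V

k_n = μ_nC_ox · (W/L) = 0.384 mA/V².
In saturation I_D = ½ k_n (V_GS − V_TN)², so V_GS − V_TN = √(2 I_D / k_n) = √(2 × 0.0776 / 0.384) = 0.636 V.
V_GS = 0.95 + 0.636 = 1.59 V.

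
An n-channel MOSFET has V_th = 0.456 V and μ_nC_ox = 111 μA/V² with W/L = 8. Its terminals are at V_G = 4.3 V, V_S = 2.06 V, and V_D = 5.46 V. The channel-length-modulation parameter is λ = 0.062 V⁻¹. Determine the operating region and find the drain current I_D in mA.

Saturation; I_D = 1.71 mA

V_GS = V_G − V_S = 4.3 − 2.06 = 2.24 V; V_DS = V_D − V_S = 5.46 − 2.06 = 3.4 V.
k_n = μ_nC_ox · (W/L) = 0.888 mA/V².
V_ov = V_GS − V_th = 2.24 − 0.456 = 1.78 V.
Since V_DS = 3.4 V ≥ V_ov = 1.78 V, the device is in saturation.
I_D = ½ k_n V_ov² (1 + λ V_DS) = 0.5 × 0.888 × 1.78² × (1 + 0.062 × 3.4) = 1.71 mA.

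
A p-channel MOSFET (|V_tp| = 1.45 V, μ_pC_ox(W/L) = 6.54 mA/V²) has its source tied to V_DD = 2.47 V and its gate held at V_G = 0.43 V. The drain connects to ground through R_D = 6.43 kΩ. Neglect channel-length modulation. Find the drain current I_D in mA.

V_SG = V_DD − V_G = 2.47 − 0.43 = 2.04 V, so V_ov = 2.04 − 1.45 = 0.59 V.
Assume saturation: I_D = ½ k_p V_ov² = 0.5 × 6.54 × 0.59² = 1.14 mA, giving V_SD = V_DD − I_D R_D = 2.47 − 1.14 × 6.43 = -4.85 V.
But -4.85 V < V_ov = 0.59 V, so the device is actually in triode.
In triode I_D = k_p[V_ov V_SD − ½ V_SD²] and I_D = (V_DD − V_SD)/R_D. Equating: 21 V_SD² − 25.81 V_SD + 2.47 = 0, giving V_SD = 0.105 V (the root below V_ov).
I_D = (2.47 − 0.105) / 6.43 = 0.368 mA.

I_D = 0.368 mA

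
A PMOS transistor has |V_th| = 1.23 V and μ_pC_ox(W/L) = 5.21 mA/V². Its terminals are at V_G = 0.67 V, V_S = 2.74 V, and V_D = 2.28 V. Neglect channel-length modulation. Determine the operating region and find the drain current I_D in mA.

Triode; I_D = 1.46 mA

V_SG = V_S − V_G = 2.74 − 0.67 = 2.07 V; V_SD = V_S − V_D = 2.74 − 2.28 = 0.46 V.
V_ov = V_SG − |V_th| = 2.07 − 1.23 = 0.84 V.
Since V_SD = 0.46 V < V_ov = 0.84 V, the device is in the triode region.
I_D = k_p [V_ov · V_SD − ½ V_SD²] = 5.21 × [0.84 × 0.46 − 0.5 × 0.46²] = 1.46 mA.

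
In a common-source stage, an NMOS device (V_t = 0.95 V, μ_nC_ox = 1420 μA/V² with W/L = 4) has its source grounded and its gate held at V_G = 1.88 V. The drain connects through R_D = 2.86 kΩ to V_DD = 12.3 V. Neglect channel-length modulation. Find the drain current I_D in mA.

I_D = 2.46 mA

V_GS = V_G = 1.88 V, so V_ov = 1.88 − 0.95 = 0.93 V.
k_n = μ_nC_ox · (W/L) = 5.68 mA/V².
Assume saturation: I_D = ½ k_n V_ov² = 0.5 × 5.68 × 0.93² = 2.46 mA, giving V_DS = V_DD − I_D R_D = 12.3 − 2.46 × 2.86 = 5.27 V.
V_DS = 5.27 V ≥ V_ov = 0.93 V, confirming saturation.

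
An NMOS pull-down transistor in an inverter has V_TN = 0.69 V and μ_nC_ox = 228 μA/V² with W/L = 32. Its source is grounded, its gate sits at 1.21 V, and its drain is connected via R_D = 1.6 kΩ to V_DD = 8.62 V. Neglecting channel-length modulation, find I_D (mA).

I_D = 0.986 mA

V_GS = V_G = 1.21 V, so V_ov = 1.21 − 0.69 = 0.52 V.
k_n = μ_nC_ox · (W/L) = 7.296 mA/V².
Assume saturation: I_D = ½ k_n V_ov² = 0.5 × 7.296 × 0.52² = 0.986 mA, giving V_DS = V_DD − I_D R_D = 8.62 − 0.986 × 1.6 = 7.04 V.
V_DS = 7.04 V ≥ V_ov = 0.52 V, confirming saturation.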